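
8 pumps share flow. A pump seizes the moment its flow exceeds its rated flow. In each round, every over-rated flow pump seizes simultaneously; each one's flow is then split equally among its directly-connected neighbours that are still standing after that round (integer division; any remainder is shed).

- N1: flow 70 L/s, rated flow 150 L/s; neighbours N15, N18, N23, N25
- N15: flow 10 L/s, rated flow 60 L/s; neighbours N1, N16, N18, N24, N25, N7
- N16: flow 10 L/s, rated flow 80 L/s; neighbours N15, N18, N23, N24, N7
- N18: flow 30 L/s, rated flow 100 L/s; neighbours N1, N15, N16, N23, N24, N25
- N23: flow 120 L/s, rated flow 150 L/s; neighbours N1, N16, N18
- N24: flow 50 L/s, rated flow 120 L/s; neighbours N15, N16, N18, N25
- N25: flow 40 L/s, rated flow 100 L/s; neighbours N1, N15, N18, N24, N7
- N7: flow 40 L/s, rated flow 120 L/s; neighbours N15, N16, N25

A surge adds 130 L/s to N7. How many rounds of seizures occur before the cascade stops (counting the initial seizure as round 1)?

Round 1 — N7 at 170 > 120. N7 seizes.
  N7 sheds 170 L/s to N15, N16, N25: 56 each (2 lost).
    N15: 10+56 = 66 > 60
    N16: 10+56 = 66 ≤ 80
    N25: 40+56 = 96 ≤ 100
Round 2 — N15 seizes.
  N15 sheds 66 L/s to N1, N16, N18, N24, N25: 13 each (1 lost).
    N1: 70+13 = 83 ≤ 150
    N16: 66+13 = 79 ≤ 80
    N18: 30+13 = 43 ≤ 100
    N24: 50+13 = 63 ≤ 120
    N25: 96+13 = 109 > 100
Round 3 — N25 seizes.
  N25 sheds 109 L/s to N1, N18, N24: 36 each (1 lost).
    N1: 83+36 = 119 ≤ 150
    N18: 43+36 = 79 ≤ 100
    N24: 63+36 = 99 ≤ 120
No further seizures.

3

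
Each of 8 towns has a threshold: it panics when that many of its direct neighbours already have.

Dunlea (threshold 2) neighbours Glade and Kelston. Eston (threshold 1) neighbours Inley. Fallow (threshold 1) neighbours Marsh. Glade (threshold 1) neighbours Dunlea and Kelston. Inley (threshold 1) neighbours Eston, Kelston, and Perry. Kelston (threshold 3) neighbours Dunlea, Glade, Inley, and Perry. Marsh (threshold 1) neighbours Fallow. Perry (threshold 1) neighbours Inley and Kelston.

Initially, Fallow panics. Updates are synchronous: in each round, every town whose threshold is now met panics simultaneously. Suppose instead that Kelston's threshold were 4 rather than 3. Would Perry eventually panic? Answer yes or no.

With Kelston's threshold at 4:
Round 1 — Fallow panics (initial).
Round 2 — checking thresholds:
  Marsh: 1 of 1 neighbours ≥ 1, panics.
Round 3 — no new panics; cascade stops.

no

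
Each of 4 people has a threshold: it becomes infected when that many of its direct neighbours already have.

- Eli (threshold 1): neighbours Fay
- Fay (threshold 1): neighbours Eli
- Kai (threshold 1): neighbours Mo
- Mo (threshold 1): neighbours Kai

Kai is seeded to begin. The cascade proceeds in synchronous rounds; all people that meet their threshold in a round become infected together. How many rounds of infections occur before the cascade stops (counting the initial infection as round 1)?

2

Round 1 — Kai becomes infected (initial).
Round 2 — checking thresholds:
  Mo: 1 of 1 neighbours ≥ 1, becomes infected.
Round 3 — no new infections; cascade stops.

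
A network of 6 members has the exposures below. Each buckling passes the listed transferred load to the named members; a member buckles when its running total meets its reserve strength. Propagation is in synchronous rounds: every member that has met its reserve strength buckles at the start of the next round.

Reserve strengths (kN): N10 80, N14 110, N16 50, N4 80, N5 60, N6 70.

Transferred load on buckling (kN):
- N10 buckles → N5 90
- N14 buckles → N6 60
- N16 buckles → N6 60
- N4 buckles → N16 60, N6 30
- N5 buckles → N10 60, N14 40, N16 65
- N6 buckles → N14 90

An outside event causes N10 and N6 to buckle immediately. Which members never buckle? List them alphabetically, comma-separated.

N4

Round 1 — N10, N6 buckle (initial).
  N14: +90 → 90 < 110
  N5: +90 → 90 ≥ 60
Round 2 — N5 buckles.
  N14: +40 → 130 ≥ 110
  N16: +65 → 65 ≥ 50
Round 3 — N14, N16 buckle.
No further bucklings.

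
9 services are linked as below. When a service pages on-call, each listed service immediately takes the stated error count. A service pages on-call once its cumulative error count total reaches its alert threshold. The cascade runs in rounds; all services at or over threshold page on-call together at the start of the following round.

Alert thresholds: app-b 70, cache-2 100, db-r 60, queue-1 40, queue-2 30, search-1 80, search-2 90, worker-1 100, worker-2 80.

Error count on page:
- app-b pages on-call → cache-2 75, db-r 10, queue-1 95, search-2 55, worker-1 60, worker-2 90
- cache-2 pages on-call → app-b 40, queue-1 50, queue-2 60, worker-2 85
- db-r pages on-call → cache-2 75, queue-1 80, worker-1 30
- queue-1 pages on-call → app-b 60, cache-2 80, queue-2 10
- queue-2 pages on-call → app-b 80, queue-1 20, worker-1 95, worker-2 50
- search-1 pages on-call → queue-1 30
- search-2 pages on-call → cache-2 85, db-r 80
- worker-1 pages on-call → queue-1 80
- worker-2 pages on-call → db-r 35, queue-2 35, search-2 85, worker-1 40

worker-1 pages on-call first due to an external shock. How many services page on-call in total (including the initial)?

2

Round 1 — worker-1 pages on-call (initial).
  queue-1: +80 → 80 ≥ 40
Round 2 — queue-1 pages on-call.
  app-b: +60 → 60 < 70
  cache-2: +80 → 80 < 100
  queue-2: +10 → 10 < 30
No further pages.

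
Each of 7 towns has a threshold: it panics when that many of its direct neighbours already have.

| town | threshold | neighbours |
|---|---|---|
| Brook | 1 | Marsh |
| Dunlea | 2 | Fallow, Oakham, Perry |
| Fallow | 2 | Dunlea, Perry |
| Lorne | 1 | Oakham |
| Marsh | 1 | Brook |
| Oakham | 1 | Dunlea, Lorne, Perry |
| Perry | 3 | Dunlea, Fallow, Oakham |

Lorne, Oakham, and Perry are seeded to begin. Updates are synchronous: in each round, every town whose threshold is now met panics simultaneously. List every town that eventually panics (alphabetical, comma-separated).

Round 1 — Lorne, Oakham, Perry panic (initial).
Round 2 — checking thresholds:
  Dunlea: 2 of 3 neighbours ≥ 2, panics.
  Fallow: 1 of 2 neighbours < 2, holds.
Round 3 — checking thresholds:
  Fallow: 2 of 2 neighbours ≥ 2, panics.
Round 4 — no new panics; cascade stops.

Dunlea, Fallow, Lorne, Oakham, Perry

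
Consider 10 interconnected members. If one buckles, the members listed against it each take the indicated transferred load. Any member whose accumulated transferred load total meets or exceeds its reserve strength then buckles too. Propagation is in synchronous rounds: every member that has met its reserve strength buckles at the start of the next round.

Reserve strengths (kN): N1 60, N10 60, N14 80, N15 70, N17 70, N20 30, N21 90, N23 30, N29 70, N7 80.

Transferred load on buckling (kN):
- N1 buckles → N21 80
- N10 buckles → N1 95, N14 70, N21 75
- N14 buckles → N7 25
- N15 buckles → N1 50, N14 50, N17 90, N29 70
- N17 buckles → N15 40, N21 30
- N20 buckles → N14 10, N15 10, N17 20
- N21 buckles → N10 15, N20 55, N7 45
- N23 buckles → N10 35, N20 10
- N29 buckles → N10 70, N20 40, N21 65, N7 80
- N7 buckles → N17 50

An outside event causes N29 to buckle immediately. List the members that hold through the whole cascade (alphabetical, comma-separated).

Round 1 — N29 buckles (initial).
  N10: +70 → 70 ≥ 60
  N20: +40 → 40 ≥ 30
  N21: +65 → 65 < 90
  N7: +80 → 80 ≥ 80
Round 2 — N10, N20, N7 buckle.
  N1: +95 → 95 ≥ 60
  N14: +70+10 → 80 ≥ 80
  N15: +10 → 10 < 70
  N17: +20+50 → 70 ≥ 70
  N21: +75 → 140 ≥ 90
Round 3 — N1, N14, N17, N21 buckle.
  N15: +40 → 50 < 70
No further bucklings.

N15, N23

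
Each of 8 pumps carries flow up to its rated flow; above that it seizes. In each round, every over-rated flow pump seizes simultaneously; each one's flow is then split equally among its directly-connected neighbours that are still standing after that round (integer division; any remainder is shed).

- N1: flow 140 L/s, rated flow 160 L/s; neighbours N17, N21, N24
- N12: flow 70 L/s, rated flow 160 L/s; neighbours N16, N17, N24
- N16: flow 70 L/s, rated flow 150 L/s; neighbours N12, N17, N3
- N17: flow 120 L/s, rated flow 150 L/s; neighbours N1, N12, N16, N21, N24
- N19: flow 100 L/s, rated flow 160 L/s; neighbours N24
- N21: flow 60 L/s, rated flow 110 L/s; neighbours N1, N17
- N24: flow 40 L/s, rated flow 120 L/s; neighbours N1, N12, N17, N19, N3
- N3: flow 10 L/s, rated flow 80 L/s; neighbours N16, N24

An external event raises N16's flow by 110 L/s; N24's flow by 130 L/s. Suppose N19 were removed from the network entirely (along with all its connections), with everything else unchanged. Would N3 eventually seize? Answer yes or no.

yes

With N19 removed:
Round 1 — N16 at 180 > 150; N24 at 170 > 120. N16, N24 seize.
  N16 sheds 180 L/s to N12, N17, N3: 60 each.
    N12: 70+60 = 130 ≤ 160
    N17: 120+60 = 180 > 150
    N3: 10+60 = 70 ≤ 80
  N24 sheds 170 L/s to N1, N12, N17, N3: 42 each (2 lost).
    N1: 140+42 = 182 > 160
    N12: 130+42 = 172 > 160
    N17: 180+42 = 222 > 150
    N3: 70+42 = 112 > 80
Round 2 — N1, N12, N17, N3 seize.
  N1 sheds 182 L/s to N21: 182 each.
    N21: 60+182 = 242 > 110
  N12 sheds 172 L/s: no online neighbours, lost.
  N17 sheds 222 L/s to N21: 222 each.
    N21: 242+222 = 464 > 110
  N3 sheds 112 L/s: no online neighbours, lost.
Round 3 — N21 seizes.
  N21 sheds 464 L/s: no online neighbours, lost.
No further seizures.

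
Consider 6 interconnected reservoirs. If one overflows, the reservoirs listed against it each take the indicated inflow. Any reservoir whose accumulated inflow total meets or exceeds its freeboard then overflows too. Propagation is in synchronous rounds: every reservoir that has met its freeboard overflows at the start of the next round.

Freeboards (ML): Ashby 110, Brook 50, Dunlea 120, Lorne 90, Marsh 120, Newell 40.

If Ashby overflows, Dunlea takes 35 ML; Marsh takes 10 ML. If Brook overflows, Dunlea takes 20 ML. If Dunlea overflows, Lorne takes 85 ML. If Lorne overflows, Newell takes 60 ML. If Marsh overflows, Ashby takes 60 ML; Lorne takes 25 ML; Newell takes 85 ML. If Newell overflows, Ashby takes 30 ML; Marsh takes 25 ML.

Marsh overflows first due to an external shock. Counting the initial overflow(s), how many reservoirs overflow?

2

Round 1 — Marsh overflows (initial).
  Ashby: +60 → 60 < 110
  Lorne: +25 → 25 < 90
  Newell: +85 → 85 ≥ 40
Round 2 — Newell overflows.
  Ashby: +30 → 90 < 110
No further overflows.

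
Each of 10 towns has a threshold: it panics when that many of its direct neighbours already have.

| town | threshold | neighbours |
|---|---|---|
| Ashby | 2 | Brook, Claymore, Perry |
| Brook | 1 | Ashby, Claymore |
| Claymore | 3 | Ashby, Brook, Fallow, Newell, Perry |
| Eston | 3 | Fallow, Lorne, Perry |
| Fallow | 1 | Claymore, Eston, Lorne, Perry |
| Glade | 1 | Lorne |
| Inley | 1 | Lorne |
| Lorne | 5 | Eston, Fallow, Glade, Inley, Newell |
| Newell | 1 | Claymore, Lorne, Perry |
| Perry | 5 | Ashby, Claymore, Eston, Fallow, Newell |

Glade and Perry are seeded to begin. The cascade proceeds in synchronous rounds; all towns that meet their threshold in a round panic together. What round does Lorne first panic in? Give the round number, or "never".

Round 1 — Glade, Perry panic (initial).
Round 2 — checking thresholds:
  Ashby: 1 of 3 neighbours < 2, not yet.
  Claymore: 1 of 5 neighbours < 3, not yet.
  Eston: 1 of 3 neighbours < 3, not yet.
  Fallow: 1 of 4 neighbours ≥ 1, panics.
  Lorne: 1 of 5 neighbours < 5, not yet.
  Newell: 1 of 3 neighbours ≥ 1, panics.
Round 3 — checking thresholds:
  Ashby: 1 of 3 neighbours < 2, not yet.
  Claymore: 3 of 5 neighbours ≥ 3, panics.
  Eston: 2 of 3 neighbours < 3, not yet.
  Lorne: 3 of 5 neighbours < 5, not yet.
Round 4 — checking thresholds:
  Ashby: 2 of 3 neighbours ≥ 2, panics.
  Brook: 1 of 2 neighbours ≥ 1, panics.
  Eston: 2 of 3 neighbours < 3, not yet.
  Lorne: 3 of 5 neighbours < 5, not yet.
Round 5 — no new panics; cascade stops.

never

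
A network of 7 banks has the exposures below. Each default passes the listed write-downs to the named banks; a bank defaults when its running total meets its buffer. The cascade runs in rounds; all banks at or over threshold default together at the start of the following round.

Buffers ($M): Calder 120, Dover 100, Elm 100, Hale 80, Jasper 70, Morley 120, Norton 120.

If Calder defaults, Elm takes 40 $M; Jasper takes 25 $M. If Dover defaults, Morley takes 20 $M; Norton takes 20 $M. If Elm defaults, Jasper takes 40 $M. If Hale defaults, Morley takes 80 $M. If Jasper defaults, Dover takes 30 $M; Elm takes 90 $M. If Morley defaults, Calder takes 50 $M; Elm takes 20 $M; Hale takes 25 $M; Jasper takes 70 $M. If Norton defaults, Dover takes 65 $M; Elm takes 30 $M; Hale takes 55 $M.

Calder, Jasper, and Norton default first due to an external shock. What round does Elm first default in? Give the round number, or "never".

Round 1 — Calder, Jasper, Norton default (initial).
  Dover: +30+65 → 95 < 100
  Elm: +40+90+30 → 160 ≥ 100
  Hale: +55 → 55 < 80
Round 2 — Elm defaults.
No further defaults.

2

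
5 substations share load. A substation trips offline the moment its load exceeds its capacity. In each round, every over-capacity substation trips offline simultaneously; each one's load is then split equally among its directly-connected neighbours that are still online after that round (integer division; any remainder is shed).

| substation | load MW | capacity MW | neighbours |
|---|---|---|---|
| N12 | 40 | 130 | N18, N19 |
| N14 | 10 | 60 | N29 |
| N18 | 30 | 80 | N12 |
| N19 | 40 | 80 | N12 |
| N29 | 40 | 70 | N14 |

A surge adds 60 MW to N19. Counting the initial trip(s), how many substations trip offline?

Round 1 — N19 at 100 > 80. N19 trips offline.
  N19 sheds 100 MW to N12: 100 each.
    N12: 40+100 = 140 > 130
Round 2 — N12 trips offline.
  N12 sheds 140 MW to N18: 140 each.
    N18: 30+140 = 170 > 80
Round 3 — N18 trips offline.
  N18 sheds 170 MW: no online neighbours, lost.
No further trips.

3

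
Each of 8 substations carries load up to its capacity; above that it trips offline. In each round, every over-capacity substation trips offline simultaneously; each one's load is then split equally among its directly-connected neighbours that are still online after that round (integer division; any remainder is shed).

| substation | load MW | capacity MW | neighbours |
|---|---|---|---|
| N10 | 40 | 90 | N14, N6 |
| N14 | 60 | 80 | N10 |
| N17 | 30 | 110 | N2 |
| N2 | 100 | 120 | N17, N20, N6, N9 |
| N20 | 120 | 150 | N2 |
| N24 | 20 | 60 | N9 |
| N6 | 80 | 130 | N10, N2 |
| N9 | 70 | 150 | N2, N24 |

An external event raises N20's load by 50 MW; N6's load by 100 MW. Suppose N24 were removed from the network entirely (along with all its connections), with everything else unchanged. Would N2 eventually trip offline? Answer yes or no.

yes

With N24 removed:
Round 1 — N20 at 170 > 150; N6 at 180 > 130. N20, N6 trip offline.
  N20 sheds 170 MW to N2: 170 each.
    N2: 100+170 = 270 > 120
  N6 sheds 180 MW to N10, N2: 90 each.
    N10: 40+90 = 130 > 90
    N2: 270+90 = 360 > 120
Round 2 — N10, N2 trip offline.
  N10 sheds 130 MW to N14: 130 each.
    N14: 60+130 = 190 > 80
  N2 sheds 360 MW to N17, N9: 180 each.
    N17: 30+180 = 210 > 110
    N9: 70+180 = 250 > 150
Round 3 — N14, N17, N9 trip offline.
  N14 sheds 190 MW: no online neighbours, lost.
  N17 sheds 210 MW: no online neighbours, lost.
  N9 sheds 250 MW: no online neighbours, lost.
No further trips.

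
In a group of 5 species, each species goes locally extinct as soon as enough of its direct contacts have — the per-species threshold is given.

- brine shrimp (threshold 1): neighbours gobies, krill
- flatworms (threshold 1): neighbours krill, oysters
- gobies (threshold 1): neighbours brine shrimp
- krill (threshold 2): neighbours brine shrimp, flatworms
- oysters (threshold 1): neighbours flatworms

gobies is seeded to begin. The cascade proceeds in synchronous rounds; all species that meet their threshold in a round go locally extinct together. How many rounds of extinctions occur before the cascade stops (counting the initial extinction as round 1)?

2

Round 1 — gobies goes locally extinct (initial).
Round 2 — checking thresholds:
  brine shrimp: 1 of 2 neighbours ≥ 1, goes locally extinct.
Round 3 — no new extinctions; cascade stops.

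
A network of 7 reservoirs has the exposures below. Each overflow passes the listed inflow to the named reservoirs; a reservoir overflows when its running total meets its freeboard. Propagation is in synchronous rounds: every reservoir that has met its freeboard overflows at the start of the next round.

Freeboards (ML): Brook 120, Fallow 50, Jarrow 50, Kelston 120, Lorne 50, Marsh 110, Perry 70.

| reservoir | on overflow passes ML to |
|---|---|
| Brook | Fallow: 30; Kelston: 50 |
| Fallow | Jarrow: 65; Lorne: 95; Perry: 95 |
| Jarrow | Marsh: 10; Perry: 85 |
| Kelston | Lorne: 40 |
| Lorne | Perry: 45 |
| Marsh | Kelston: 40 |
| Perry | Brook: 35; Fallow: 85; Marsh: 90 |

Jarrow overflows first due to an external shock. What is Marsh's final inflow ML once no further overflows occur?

100

Round 1 — Jarrow overflows (initial).
  Marsh: +10 → 10 < 110
  Perry: +85 → 85 ≥ 70
Round 2 — Perry overflows.
  Brook: +35 → 35 < 120
  Fallow: +85 → 85 ≥ 50
  Marsh: +90 → 100 < 110
Round 3 — Fallow overflows.
  Lorne: +95 → 95 ≥ 50
Round 4 — Lorne overflows.
No further overflows.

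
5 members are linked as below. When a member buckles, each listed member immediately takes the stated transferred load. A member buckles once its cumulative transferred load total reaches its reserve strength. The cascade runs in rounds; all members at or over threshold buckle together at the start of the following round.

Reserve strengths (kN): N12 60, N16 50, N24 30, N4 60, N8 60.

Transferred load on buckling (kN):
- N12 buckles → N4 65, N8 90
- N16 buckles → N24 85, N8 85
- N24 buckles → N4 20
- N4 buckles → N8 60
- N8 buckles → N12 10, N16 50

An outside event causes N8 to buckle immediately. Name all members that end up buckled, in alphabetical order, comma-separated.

N16, N24, N8

Round 1 — N8 buckles (initial).
  N12: +10 → 10 < 60
  N16: +50 → 50 ≥ 50
Round 2 — N16 buckles.
  N24: +85 → 85 ≥ 30
Round 3 — N24 buckles.
  N4: +20 → 20 < 60
No further bucklings.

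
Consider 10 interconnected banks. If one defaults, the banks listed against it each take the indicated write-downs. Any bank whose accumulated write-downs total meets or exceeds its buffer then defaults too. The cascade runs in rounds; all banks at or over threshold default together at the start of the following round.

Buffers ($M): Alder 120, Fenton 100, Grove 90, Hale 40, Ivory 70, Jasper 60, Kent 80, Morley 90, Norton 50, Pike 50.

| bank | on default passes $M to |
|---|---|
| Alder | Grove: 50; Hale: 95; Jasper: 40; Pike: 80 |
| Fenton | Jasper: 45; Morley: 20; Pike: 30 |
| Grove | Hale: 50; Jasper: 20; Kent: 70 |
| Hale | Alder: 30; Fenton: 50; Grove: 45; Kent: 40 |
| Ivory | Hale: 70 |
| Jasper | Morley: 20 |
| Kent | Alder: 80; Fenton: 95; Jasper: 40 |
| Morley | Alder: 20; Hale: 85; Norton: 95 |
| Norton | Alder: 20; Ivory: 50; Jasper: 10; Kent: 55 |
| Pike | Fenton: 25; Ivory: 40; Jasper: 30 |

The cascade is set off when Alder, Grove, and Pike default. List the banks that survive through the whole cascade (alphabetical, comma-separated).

Ivory, Morley, Norton

Round 1 — Alder, Grove, Pike default (initial).
  Fenton: +25 → 25 < 100
  Hale: +95+50 → 145 ≥ 40
  Ivory: +40 → 40 < 70
  Jasper: +40+20+30 → 90 ≥ 60
  Kent: +70 → 70 < 80
Round 2 — Hale, Jasper default.
  Fenton: +50 → 75 < 100
  Kent: +40 → 110 ≥ 80
  Morley: +20 → 20 < 90
Round 3 — Kent defaults.
  Fenton: +95 → 170 ≥ 100
Round 4 — Fenton defaults.
  Morley: +20 → 40 < 90
No further defaults.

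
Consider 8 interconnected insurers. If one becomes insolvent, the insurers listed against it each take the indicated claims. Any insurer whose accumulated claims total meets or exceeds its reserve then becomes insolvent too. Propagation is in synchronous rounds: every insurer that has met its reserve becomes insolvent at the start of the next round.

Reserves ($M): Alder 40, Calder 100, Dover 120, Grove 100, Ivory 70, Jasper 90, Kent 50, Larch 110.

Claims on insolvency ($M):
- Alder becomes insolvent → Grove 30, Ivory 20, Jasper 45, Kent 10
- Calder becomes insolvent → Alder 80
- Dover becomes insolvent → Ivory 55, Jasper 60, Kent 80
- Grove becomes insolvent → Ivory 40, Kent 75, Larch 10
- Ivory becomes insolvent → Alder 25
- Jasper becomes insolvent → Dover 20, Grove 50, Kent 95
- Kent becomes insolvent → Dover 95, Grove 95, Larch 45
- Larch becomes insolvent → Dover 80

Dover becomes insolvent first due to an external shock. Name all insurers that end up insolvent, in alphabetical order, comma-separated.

Round 1 — Dover becomes insolvent (initial).
  Ivory: +55 → 55 < 70
  Jasper: +60 → 60 < 90
  Kent: +80 → 80 ≥ 50
Round 2 — Kent becomes insolvent.
  Grove: +95 → 95 < 100
  Larch: +45 → 45 < 110
No further insolvencies.

Dover, Kent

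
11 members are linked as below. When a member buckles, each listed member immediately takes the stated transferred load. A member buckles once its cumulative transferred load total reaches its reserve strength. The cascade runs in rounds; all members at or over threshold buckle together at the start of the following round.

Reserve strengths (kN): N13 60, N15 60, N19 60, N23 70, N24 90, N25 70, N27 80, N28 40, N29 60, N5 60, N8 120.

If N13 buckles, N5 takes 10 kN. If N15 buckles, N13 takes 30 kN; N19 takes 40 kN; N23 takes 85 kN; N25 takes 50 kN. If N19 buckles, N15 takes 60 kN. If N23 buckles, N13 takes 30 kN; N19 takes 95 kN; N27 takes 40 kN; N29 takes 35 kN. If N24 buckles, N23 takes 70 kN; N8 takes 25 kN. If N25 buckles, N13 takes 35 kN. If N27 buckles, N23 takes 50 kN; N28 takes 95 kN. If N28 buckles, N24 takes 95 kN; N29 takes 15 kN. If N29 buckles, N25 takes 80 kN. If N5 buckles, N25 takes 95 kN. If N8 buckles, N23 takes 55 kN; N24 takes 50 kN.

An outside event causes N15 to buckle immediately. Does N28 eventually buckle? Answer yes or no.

no

Round 1 — N15 buckles (initial).
  N13: +30 → 30 < 60
  N19: +40 → 40 < 60
  N23: +85 → 85 ≥ 70
  N25: +50 → 50 < 70
Round 2 — N23 buckles.
  N13: +30 → 60 ≥ 60
  N19: +95 → 135 ≥ 60
  N27: +40 → 40 < 80
  N29: +35 → 35 < 60
Round 3 — N13, N19 buckle.
  N5: +10 → 10 < 60
No further bucklings.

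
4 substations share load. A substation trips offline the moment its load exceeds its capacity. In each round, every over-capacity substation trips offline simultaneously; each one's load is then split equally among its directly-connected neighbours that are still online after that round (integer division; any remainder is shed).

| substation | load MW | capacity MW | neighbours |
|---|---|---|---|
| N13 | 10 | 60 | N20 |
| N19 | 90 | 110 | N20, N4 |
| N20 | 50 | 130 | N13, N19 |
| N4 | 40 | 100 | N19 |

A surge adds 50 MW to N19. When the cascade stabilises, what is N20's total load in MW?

Round 1 — N19 at 140 > 110. N19 trips offline.
  N19 sheds 140 MW to N20, N4: 70 each.
    N20: 50+70 = 120 ≤ 130
    N4: 40+70 = 110 > 100
Round 2 — N4 trips offline.
  N4 sheds 110 MW: no online neighbours, lost.
No further trips.

120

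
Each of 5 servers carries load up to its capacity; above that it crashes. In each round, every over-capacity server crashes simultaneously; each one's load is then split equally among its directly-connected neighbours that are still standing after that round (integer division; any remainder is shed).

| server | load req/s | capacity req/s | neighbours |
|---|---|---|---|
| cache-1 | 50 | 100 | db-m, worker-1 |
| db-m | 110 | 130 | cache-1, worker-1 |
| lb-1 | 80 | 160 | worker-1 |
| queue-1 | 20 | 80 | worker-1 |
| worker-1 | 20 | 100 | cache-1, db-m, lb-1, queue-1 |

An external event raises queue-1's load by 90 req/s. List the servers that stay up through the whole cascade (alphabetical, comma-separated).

Round 1 — queue-1 at 110 > 80. queue-1 crashes.
  queue-1 sheds 110 req/s to worker-1: 110 each.
    worker-1: 20+110 = 130 > 100
Round 2 — worker-1 crashes.
  worker-1 sheds 130 req/s to cache-1, db-m, lb-1: 43 each (1 lost).
    cache-1: 50+43 = 93 ≤ 100
    db-m: 110+43 = 153 > 130
    lb-1: 80+43 = 123 ≤ 160
Round 3 — db-m crashes.
  db-m sheds 153 req/s to cache-1: 153 each.
    cache-1: 93+153 = 246 > 100
Round 4 — cache-1 crashes.
  cache-1 sheds 246 req/s: no online neighbours, lost.
No further crashes.

lb-1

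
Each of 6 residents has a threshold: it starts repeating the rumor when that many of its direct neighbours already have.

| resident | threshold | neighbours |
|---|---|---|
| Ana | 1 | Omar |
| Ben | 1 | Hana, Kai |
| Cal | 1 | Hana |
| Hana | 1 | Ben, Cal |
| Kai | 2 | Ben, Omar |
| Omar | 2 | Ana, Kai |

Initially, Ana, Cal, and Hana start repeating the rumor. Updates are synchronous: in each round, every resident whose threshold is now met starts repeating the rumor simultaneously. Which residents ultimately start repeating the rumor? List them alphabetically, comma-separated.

Round 1 — Ana, Cal, Hana start repeating the rumor (initial).
Round 2 — checking thresholds:
  Ben: 1 of 2 neighbours ≥ 1, starts repeating the rumor.
  Omar: 1 of 2 neighbours < 2, below threshold.
Round 3 — no new spreads; cascade stops.

Ana, Ben, Cal, Hana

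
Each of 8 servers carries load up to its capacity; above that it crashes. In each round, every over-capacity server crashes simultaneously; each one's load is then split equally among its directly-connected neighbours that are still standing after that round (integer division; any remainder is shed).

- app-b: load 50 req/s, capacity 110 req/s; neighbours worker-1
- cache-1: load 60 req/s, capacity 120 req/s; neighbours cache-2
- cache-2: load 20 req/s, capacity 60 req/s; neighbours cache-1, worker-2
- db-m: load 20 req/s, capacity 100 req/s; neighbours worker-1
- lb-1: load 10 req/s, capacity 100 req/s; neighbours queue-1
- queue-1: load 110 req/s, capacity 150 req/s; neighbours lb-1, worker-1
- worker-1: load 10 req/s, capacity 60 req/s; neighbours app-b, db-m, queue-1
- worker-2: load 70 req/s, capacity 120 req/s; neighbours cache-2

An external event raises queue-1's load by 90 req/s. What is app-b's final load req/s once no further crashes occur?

Round 1 — queue-1 at 200 > 150. queue-1 crashes.
  queue-1 sheds 200 req/s to lb-1, worker-1: 100 each.
    lb-1: 10+100 = 110 > 100
    worker-1: 10+100 = 110 > 60
Round 2 — lb-1, worker-1 crash.
  lb-1 sheds 110 req/s: no online neighbours, lost.
  worker-1 sheds 110 req/s to app-b, db-m: 55 each.
    app-b: 50+55 = 105 ≤ 110
    db-m: 20+55 = 75 ≤ 100
No further crashes.

105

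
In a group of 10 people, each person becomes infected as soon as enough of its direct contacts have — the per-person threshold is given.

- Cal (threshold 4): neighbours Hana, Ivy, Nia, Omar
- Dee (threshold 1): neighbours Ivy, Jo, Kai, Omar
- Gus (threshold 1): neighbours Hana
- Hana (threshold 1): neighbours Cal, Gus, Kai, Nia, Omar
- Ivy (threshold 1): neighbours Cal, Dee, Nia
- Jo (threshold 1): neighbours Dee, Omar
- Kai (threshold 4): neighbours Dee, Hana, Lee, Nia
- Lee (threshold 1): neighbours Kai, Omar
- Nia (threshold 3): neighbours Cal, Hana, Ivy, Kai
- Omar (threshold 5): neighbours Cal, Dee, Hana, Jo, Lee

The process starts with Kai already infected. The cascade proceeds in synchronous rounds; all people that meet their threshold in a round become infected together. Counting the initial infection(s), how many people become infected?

Round 1 — Kai becomes infected (initial).
Round 2 — checking thresholds:
  Dee: 1 of 4 neighbours ≥ 1, becomes infected.
  Hana: 1 of 5 neighbours ≥ 1, becomes infected.
  Lee: 1 of 2 neighbours ≥ 1, becomes infected.
  Nia: 1 of 4 neighbours < 3, holds.
Round 3 — checking thresholds:
  Cal: 1 of 4 neighbours < 4, holds.
  Gus: 1 of 1 neighbours ≥ 1, becomes infected.
  Ivy: 1 of 3 neighbours ≥ 1, becomes infected.
  Jo: 1 of 2 neighbours ≥ 1, becomes infected.
  Nia: 2 of 4 neighbours < 3, holds.
  Omar: 3 of 5 neighbours < 5, holds.
Round 4 — checking thresholds:
  Cal: 2 of 4 neighbours < 4, holds.
  Nia: 3 of 4 neighbours ≥ 3, becomes infected.
  Omar: 4 of 5 neighbours < 5, holds.
Round 5 — no new infections; cascade stops.

8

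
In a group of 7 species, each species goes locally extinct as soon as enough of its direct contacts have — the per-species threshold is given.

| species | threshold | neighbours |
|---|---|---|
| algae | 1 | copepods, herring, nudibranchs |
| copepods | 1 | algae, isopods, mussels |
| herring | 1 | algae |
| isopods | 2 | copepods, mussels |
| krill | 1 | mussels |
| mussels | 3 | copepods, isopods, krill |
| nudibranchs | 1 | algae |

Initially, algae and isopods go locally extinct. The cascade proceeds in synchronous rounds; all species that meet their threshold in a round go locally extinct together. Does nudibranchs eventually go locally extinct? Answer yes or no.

yes

Round 1 — algae, isopods go locally extinct (initial).
Round 2 — checking thresholds:
  copepods: 2 of 3 neighbours ≥ 1, goes locally extinct.
  herring: 1 of 1 neighbours ≥ 1, goes locally extinct.
  mussels: 1 of 3 neighbours < 3, not yet.
  nudibranchs: 1 of 1 neighbours ≥ 1, goes locally extinct.
Round 3 — no new extinctions; cascade stops.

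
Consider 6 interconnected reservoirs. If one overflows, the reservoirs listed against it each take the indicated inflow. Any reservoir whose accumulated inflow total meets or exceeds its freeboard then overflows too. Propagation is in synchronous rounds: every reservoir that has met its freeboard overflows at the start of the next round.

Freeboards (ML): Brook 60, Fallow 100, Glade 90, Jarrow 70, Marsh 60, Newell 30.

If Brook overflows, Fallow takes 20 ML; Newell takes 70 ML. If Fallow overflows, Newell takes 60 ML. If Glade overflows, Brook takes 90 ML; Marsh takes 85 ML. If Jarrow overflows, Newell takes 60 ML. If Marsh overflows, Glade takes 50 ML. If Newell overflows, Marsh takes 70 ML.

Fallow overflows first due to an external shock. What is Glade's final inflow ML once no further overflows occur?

Round 1 — Fallow overflows (initial).
  Newell: +60 → 60 ≥ 30
Round 2 — Newell overflows.
  Marsh: +70 → 70 ≥ 60
Round 3 — Marsh overflows.
  Glade: +50 → 50 < 90
No further overflows.

50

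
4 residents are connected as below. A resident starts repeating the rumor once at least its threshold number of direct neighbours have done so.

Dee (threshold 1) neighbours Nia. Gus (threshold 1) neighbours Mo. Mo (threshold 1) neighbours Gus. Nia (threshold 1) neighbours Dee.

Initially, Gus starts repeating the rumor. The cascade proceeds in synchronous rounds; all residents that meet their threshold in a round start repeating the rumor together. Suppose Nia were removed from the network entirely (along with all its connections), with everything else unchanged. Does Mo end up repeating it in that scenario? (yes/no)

With Nia removed:
Round 1 — Gus starts repeating the rumor (initial).
Round 2 — checking thresholds:
  Mo: 1 of 1 neighbours ≥ 1, starts repeating the rumor.
Round 3 — no new spreads; cascade stops.

yes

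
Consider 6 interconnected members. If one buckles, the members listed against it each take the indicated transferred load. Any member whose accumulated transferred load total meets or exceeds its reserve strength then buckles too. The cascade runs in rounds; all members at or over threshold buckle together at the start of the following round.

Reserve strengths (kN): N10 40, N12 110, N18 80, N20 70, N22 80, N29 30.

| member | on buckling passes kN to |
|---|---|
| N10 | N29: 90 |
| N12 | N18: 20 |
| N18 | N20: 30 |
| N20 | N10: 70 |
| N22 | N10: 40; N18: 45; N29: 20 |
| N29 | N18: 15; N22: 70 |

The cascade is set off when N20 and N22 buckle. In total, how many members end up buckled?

Round 1 — N20, N22 buckle (initial).
  N10: +70+40 → 110 ≥ 40
  N18: +45 → 45 < 80
  N29: +20 → 20 < 30
Round 2 — N10 buckles.
  N29: +90 → 110 ≥ 30
Round 3 — N29 buckles.
  N18: +15 → 60 < 80
No further bucklings.

4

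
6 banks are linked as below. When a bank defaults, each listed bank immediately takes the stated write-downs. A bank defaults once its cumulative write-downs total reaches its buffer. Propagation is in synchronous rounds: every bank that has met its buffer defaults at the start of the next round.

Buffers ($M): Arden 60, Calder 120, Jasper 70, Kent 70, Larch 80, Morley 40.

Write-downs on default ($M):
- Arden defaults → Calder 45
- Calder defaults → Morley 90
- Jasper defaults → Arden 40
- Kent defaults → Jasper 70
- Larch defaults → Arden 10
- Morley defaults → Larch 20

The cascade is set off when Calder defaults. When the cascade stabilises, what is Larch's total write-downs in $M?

20

Round 1 — Calder defaults (initial).
  Morley: +90 → 90 ≥ 40
Round 2 — Morley defaults.
  Larch: +20 → 20 < 80
No further defaults.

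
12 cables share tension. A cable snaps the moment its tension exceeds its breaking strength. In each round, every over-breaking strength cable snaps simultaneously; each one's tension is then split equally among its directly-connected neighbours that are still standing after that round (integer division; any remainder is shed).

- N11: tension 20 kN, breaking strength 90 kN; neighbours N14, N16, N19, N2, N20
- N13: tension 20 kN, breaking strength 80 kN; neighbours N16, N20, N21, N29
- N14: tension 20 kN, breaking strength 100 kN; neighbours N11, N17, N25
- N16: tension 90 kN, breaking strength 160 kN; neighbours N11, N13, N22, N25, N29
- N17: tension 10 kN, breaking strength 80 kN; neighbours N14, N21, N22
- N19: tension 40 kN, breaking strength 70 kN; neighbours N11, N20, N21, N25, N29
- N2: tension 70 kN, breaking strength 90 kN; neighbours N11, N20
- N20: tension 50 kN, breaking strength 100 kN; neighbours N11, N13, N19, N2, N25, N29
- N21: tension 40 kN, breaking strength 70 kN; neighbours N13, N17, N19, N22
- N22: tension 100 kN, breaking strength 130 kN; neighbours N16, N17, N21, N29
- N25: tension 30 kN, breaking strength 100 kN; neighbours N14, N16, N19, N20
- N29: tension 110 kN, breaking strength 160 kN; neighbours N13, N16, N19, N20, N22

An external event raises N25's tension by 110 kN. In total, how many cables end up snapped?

12

Round 1 — N25 at 140 > 100. N25 snaps.
  N25 sheds 140 kN to N14, N16, N19, N20: 35 each.
    N14: 20+35 = 55 ≤ 100
    N16: 90+35 = 125 ≤ 160
    N19: 40+35 = 75 > 70
    N20: 50+35 = 85 ≤ 100
Round 2 — N19 snaps.
  N19 sheds 75 kN to N11, N20, N21, N29: 18 each (3 lost).
    N11: 20+18 = 38 ≤ 90
    N20: 85+18 = 103 > 100
    N21: 40+18 = 58 ≤ 70
    N29: 110+18 = 128 ≤ 160
Round 3 — N20 snaps.
  N20 sheds 103 kN to N11, N13, N2, N29: 25 each (3 lost).
    N11: 38+25 = 63 ≤ 90
    N13: 20+25 = 45 ≤ 80
    N2: 70+25 = 95 > 90
    N29: 128+25 = 153 ≤ 160
Round 4 — N2 snaps.
  N2 sheds 95 kN to N11: 95 each.
    N11: 63+95 = 158 > 90
Round 5 — N11 snaps.
  N11 sheds 158 kN to N14, N16: 79 each.
    N14: 55+79 = 134 > 100
    N16: 125+79 = 204 > 160
Round 6 — N14, N16 snap.
  N14 sheds 134 kN to N17: 134 each.
    N17: 10+134 = 144 > 80
  N16 sheds 204 kN to N13, N22, N29: 68 each.
    N13: 45+68 = 113 > 80
    N22: 100+68 = 168 > 130
    N29: 153+68 = 221 > 160
Round 7 — N13, N17, N22, N29 snap.
  N13 sheds 113 kN to N21: 113 each.
    N21: 58+113 = 171 > 70
  N17 sheds 144 kN to N21: 144 each.
    N21: 171+144 = 315 > 70
  N22 sheds 168 kN to N21: 168 each.
    N21: 315+168 = 483 > 70
  N29 sheds 221 kN: no online neighbours, lost.
Round 8 — N21 snaps.
  N21 sheds 483 kN: no online neighbours, lost.
No further breaks.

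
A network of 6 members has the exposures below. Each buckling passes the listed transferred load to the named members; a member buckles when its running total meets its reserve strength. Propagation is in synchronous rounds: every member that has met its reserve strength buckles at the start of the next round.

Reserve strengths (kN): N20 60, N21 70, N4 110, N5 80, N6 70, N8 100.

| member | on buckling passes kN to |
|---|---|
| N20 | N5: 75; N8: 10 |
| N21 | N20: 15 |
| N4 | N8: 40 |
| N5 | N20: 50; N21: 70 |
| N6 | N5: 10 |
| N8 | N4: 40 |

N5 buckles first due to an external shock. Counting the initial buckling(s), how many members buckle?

Round 1 — N5 buckles (initial).
  N20: +50 → 50 < 60
  N21: +70 → 70 ≥ 70
Round 2 — N21 buckles.
  N20: +15 → 65 ≥ 60
Round 3 — N20 buckles.
  N8: +10 → 10 < 100
No further bucklings.

3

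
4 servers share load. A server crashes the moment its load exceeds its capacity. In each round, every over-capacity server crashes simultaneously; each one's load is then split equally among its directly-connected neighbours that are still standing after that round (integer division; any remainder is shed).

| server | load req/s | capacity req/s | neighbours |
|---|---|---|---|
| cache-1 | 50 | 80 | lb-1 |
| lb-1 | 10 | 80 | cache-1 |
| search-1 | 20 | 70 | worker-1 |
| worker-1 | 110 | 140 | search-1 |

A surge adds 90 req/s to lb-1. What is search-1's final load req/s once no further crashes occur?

20

Round 1 — lb-1 at 100 > 80. lb-1 crashes.
  lb-1 sheds 100 req/s to cache-1: 100 each.
    cache-1: 50+100 = 150 > 80
Round 2 — cache-1 crashes.
  cache-1 sheds 150 req/s: no online neighbours, lost.
No further crashes.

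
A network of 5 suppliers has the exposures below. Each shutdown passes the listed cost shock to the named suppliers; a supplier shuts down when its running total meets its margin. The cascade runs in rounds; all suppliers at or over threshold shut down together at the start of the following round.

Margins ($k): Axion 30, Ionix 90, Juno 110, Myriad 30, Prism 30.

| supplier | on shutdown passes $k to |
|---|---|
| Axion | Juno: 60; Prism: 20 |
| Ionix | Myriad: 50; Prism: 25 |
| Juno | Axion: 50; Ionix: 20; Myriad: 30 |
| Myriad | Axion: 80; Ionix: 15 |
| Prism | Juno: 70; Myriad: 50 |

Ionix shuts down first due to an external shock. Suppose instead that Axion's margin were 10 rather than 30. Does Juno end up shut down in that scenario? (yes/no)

With Axion's margin at 10:
Round 1 — Ionix shuts down (initial).
  Myriad: +50 → 50 ≥ 30
  Prism: +25 → 25 < 30
Round 2 — Myriad shuts down.
  Axion: +80 → 80 ≥ 10
Round 3 — Axion shuts down.
  Juno: +60 → 60 < 110
  Prism: +20 → 45 ≥ 30
Round 4 — Prism shuts down.
  Juno: +70 → 130 ≥ 110
Round 5 — Juno shuts down.
No further shutdowns.

yes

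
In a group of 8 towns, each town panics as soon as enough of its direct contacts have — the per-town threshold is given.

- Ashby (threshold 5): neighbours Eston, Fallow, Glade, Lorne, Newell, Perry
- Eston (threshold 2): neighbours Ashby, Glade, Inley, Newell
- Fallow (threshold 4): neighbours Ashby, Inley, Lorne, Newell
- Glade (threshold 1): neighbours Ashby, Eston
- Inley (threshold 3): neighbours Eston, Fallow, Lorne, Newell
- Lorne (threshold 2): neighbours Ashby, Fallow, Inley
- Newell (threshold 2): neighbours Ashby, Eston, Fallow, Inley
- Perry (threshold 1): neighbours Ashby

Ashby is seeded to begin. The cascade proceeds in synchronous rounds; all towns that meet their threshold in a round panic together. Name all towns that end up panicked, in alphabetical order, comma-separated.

Round 1 — Ashby panics (initial).
Round 2 — checking thresholds:
  Eston: 1 of 4 neighbours < 2, holds.
  Fallow: 1 of 4 neighbours < 4, holds.
  Glade: 1 of 2 neighbours ≥ 1, panics.
  Lorne: 1 of 3 neighbours < 2, holds.
  Newell: 1 of 4 neighbours < 2, holds.
  Perry: 1 of 1 neighbours ≥ 1, panics.
Round 3 — checking thresholds:
  Eston: 2 of 4 neighbours ≥ 2, panics.
  Fallow: 1 of 4 neighbours < 4, holds.
  Lorne: 1 of 3 neighbours < 2, holds.
  Newell: 1 of 4 neighbours < 2, holds.
Round 4 — checking thresholds:
  Fallow: 1 of 4 neighbours < 4, holds.
  Inley: 1 of 4 neighbours < 3, holds.
  Lorne: 1 of 3 neighbours < 2, holds.
  Newell: 2 of 4 neighbours ≥ 2, panics.
Round 5 — no new panics; cascade stops.

Ashby, Eston, Glade, Newell, Perry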